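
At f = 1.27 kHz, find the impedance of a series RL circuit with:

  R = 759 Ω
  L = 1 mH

Step 1 — Angular frequency: ω = 2π·f = 2π·1270 = 7980 rad/s.
Step 2 — Component impedances:
  R: Z = R = 759 Ω
  L: Z = jωL = j·7980·0.001 = 0 + j7.98 Ω
Step 3 — Series combination: Z_total = R + L = 759 + j7.98 Ω = 759∠0.6° Ω.

Z = 759 + j7.98 Ω = 759∠0.6° Ω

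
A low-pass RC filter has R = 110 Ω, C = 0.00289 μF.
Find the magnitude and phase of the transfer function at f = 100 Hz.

Step 1 — Angular frequency: ω = 2π·100 = 628.3 rad/s.
Step 2 — Transfer function: H(jω) = 1/(1 + jωRC).
Step 3 — Denominator: 1 + jωRC = 1 + j·628.3·110·2.89e-09 = 1 + j0.0001997.
Step 4 — H = 1 - j0.0001997.
Step 5 — Magnitude: |H| = 1 (-0.0 dB); phase: φ = -0.0°.

|H| = 1 (-0.0 dB), φ = -0.0°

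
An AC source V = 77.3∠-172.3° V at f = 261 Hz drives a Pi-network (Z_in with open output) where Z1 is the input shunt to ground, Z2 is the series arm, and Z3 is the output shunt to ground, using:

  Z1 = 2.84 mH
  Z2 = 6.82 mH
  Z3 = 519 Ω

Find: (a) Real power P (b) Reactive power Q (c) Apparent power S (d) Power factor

Step 1 — Angular frequency: ω = 2π·f = 2π·261 = 1640 rad/s.
Step 2 — Component impedances:
  Z1: Z = jωL = j·1640·0.00284 = 0 + j4.657 Ω
  Z2: Z = jωL = j·1640·0.00682 = 0 + j11.18 Ω
  Z3: Z = R = 519 Ω
Step 3 — With open output, the series arm Z2 and the output shunt Z3 appear in series to ground: Z2 + Z3 = 519 + j11.18 Ω.
Step 4 — Parallel with input shunt Z1: Z_in = Z1 || (Z2 + Z3) = 0.04175 + j4.656 Ω = 4.656∠89.5° Ω.
Step 5 — Source phasor: V = 77.3∠-172.3° V = -76.6 - j10.36 V.
Step 6 — Current: I = V / Z = -2.372 + j16.43 A = 16.6∠98.2° A.
Step 7 — Complex power: S = V·I* = 11.51 + j1283 VA.
Step 8 — Real power: P = Re(S) = 11.51 W.
Step 9 — Reactive power: Q = Im(S) = 1283 VAR.
Step 10 — Apparent power: |S| = 1283 VA.
Step 11 — Power factor: PF = P/|S| = 0.008967 (lagging).

(a) P = 11.51 W  (b) Q = 1283 VAR  (c) S = 1283 VA  (d) PF = 0.008967 (lagging)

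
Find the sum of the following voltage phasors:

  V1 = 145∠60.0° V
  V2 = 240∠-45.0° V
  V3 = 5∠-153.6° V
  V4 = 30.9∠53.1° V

Step 1 — Convert each phasor to rectangular form:
  V1 = 145·(cos(60.0°) + j·sin(60.0°)) = 72.5 + j125.6 V
  V2 = 240·(cos(-45.0°) + j·sin(-45.0°)) = 169.7 - j169.7 V
  V3 = 5·(cos(-153.6°) + j·sin(-153.6°)) = -4.479 - j2.223 V
  V4 = 30.9·(cos(53.1°) + j·sin(53.1°)) = 18.55 + j24.71 V
Step 2 — Sum components: V_total = 256.3 - j21.64 V.
Step 3 — Convert to polar: |V_total| = 257.2 V, ∠V_total = -4.8°.

V_total = 257.2∠-4.8° V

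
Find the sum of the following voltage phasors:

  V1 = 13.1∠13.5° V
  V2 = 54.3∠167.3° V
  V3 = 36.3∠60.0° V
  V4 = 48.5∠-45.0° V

Step 1 — Convert each phasor to rectangular form:
  V1 = 13.1·(cos(13.5°) + j·sin(13.5°)) = 12.74 + j3.058 V
  V2 = 54.3·(cos(167.3°) + j·sin(167.3°)) = -52.97 + j11.94 V
  V3 = 36.3·(cos(60.0°) + j·sin(60.0°)) = 18.15 + j31.44 V
  V4 = 48.5·(cos(-45.0°) + j·sin(-45.0°)) = 34.29 - j34.29 V
Step 2 — Sum components: V_total = 12.21 + j12.14 V.
Step 3 — Convert to polar: |V_total| = 17.22 V, ∠V_total = 44.8°.

V_total = 17.22∠44.8° V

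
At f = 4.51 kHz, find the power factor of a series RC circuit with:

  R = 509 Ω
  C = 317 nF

Step 1 — Angular frequency: ω = 2π·f = 2π·4510 = 2.834e+04 rad/s.
Step 2 — Component impedances:
  R: Z = R = 509 Ω
  C: Z = 1/(jωC) = -j/(ω·C) = 0 - j111.3 Ω
Step 3 — Series combination: Z_total = R + C = 509 - j111.3 Ω = 521∠-12.3° Ω.
Step 4 — Power factor: PF = cos(φ) = Re(Z)/|Z| = 509/521.03 = 0.9769.
Step 5 — Type: Im(Z) = -111.3 ⇒ leading (phase φ = -12.3°).

PF = 0.9769 (leading, φ = -12.3°)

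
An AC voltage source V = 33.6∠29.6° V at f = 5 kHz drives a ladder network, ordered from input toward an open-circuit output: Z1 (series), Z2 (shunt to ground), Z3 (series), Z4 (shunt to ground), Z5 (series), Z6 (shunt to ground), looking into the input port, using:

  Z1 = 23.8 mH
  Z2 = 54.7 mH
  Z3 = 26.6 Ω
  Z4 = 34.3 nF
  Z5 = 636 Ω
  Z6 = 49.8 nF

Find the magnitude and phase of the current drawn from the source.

Step 1 — Angular frequency: ω = 2π·f = 2π·5000 = 3.142e+04 rad/s.
Step 2 — Component impedances:
  Z1: Z = jωL = j·3.142e+04·0.0238 = 0 + j747.7 Ω
  Z2: Z = jωL = j·3.142e+04·0.0547 = 0 + j1718 Ω
  Z3: Z = R = 26.6 Ω
  Z4: Z = 1/(jωC) = -j/(ω·C) = 0 - j928 Ω
  Z5: Z = R = 636 Ω
  Z6: Z = 1/(jωC) = -j/(ω·C) = 0 - j639.2 Ω
Step 3 — Ladder network (open output): work backward from the far end, alternating series and parallel combinations. Z_in = 392.5 + j194.4 Ω = 438∠26.4° Ω.
Step 4 — Source phasor: V = 33.6∠29.6° V = 29.22 + j16.6 V.
Step 5 — Ohm's law: I = V / Z_total = (29.22 + j16.6) / (392.5 + j194.4) = 0.07659 + j0.004343 A.
Step 6 — Convert to polar: |I| = 0.07671 A, ∠I = 3.2°.

I = 0.07671∠3.2° A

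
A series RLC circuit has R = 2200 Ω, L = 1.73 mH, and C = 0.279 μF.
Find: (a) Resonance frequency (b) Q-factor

Step 1 — Resonance condition Im(Z)=0 gives ω₀ = 1/√(LC).
Step 2 — ω₀ = 1/√(0.00173·2.79e-07) = 4.552e+04 rad/s.
Step 3 — f₀ = ω₀/(2π) = 7244 Hz.
Step 4 — Series Q: Q = ω₀L/R = 4.552e+04·0.00173/2200 = 0.03579.

(a) f₀ = 7244 Hz  (b) Q = 0.03579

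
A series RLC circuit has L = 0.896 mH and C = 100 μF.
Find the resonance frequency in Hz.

Step 1 — Resonance condition Im(Z)=0 gives ω₀ = 1/√(LC).
Step 2 — ω₀ = 1/√(0.000896·0.0001) = 3341 rad/s.
Step 3 — f₀ = ω₀/(2π) = 531.7 Hz.

f₀ = 531.7 Hz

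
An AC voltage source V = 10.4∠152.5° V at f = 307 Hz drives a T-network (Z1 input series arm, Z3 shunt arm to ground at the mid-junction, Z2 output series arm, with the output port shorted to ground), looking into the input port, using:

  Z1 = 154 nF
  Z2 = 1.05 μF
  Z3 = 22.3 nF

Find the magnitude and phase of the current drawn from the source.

Step 1 — Angular frequency: ω = 2π·f = 2π·307 = 1929 rad/s.
Step 2 — Component impedances:
  Z1: Z = 1/(jωC) = -j/(ω·C) = 0 - j3366 Ω
  Z2: Z = 1/(jωC) = -j/(ω·C) = 0 - j493.7 Ω
  Z3: Z = 1/(jωC) = -j/(ω·C) = 0 - j2.325e+04 Ω
Step 3 — With the output port shorted to ground, the output series arm Z2 runs from the junction to ground; the shunt arm Z3 also runs from the junction to ground. They appear in parallel: Z3 || Z2 = 0 - j483.5 Ω.
Step 4 — Series with input arm Z1: Z_in = Z1 + (Z3 || Z2) = 0 - j3850 Ω = 3850∠-90.0° Ω.
Step 5 — Source phasor: V = 10.4∠152.5° V = -9.225 + j4.802 V.
Step 6 — Ohm's law: I = V / Z_total = (-9.225 + j4.802) / (0 - j3850) = -0.001247 - j0.002396 A.
Step 7 — Convert to polar: |I| = 0.002701 A, ∠I = -117.5°.

I = 0.002701∠-117.5° A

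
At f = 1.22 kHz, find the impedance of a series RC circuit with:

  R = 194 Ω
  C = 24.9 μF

Step 1 — Angular frequency: ω = 2π·f = 2π·1220 = 7665 rad/s.
Step 2 — Component impedances:
  R: Z = R = 194 Ω
  C: Z = 1/(jωC) = -j/(ω·C) = 0 - j5.239 Ω
Step 3 — Series combination: Z_total = R + C = 194 - j5.239 Ω = 194.1∠-1.5° Ω.

Z = 194 - j5.239 Ω = 194.1∠-1.5° Ω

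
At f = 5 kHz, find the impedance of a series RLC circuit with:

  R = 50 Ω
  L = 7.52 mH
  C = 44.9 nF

Step 1 — Angular frequency: ω = 2π·f = 2π·5000 = 3.142e+04 rad/s.
Step 2 — Component impedances:
  R: Z = R = 50 Ω
  L: Z = jωL = j·3.142e+04·0.00752 = 0 + j236.2 Ω
  C: Z = 1/(jωC) = -j/(ω·C) = 0 - j708.9 Ω
Step 3 — Series combination: Z_total = R + L + C = 50 - j472.7 Ω = 475.3∠-84.0° Ω.

Z = 50 - j472.7 Ω = 475.3∠-84.0° Ω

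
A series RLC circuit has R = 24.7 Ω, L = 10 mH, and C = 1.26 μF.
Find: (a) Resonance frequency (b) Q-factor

Step 1 — Resonance condition Im(Z)=0 gives ω₀ = 1/√(LC).
Step 2 — ω₀ = 1/√(0.01·1.26e-06) = 8909 rad/s.
Step 3 — f₀ = ω₀/(2π) = 1418 Hz.
Step 4 — Series Q: Q = ω₀L/R = 8909·0.01/24.7 = 3.607.

(a) f₀ = 1418 Hz  (b) Q = 3.607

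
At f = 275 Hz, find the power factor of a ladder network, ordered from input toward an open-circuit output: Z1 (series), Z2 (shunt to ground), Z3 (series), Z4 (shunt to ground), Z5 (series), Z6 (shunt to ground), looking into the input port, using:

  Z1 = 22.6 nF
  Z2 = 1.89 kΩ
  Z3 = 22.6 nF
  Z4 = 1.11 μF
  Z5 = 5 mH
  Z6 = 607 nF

Step 1 — Angular frequency: ω = 2π·f = 2π·275 = 1728 rad/s.
Step 2 — Component impedances:
  Z1: Z = 1/(jωC) = -j/(ω·C) = 0 - j2.561e+04 Ω
  Z2: Z = R = 1890 Ω
  Z3: Z = 1/(jωC) = -j/(ω·C) = 0 - j2.561e+04 Ω
  Z4: Z = 1/(jωC) = -j/(ω·C) = 0 - j521.4 Ω
  Z5: Z = jωL = j·1728·0.005 = 0 + j8.639 Ω
  Z6: Z = 1/(jωC) = -j/(ω·C) = 0 - j953.5 Ω
Step 3 — Ladder network (open output): work backward from the far end, alternating series and parallel combinations. Z_in = 1880 - j2.575e+04 Ω = 2.581e+04∠-85.8° Ω.
Step 4 — Power factor: PF = cos(φ) = Re(Z)/|Z| = 1880/25814 = 0.07283.
Step 5 — Type: Im(Z) = -2.575e+04 ⇒ leading (phase φ = -85.8°).

PF = 0.07283 (leading, φ = -85.8°)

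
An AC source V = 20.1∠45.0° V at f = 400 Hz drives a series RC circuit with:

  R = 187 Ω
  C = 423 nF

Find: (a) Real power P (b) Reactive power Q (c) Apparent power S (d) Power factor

Step 1 — Angular frequency: ω = 2π·f = 2π·400 = 2513 rad/s.
Step 2 — Component impedances:
  R: Z = R = 187 Ω
  C: Z = 1/(jωC) = -j/(ω·C) = 0 - j940.6 Ω
Step 3 — Series combination: Z_total = R + C = 187 - j940.6 Ω = 959∠-78.8° Ω.
Step 4 — Source phasor: V = 20.1∠45.0° V = 14.21 + j14.21 V.
Step 5 — Current: I = V / Z = -0.01165 + j0.01743 A = 0.02096∠123.8° A.
Step 6 — Complex power: S = V·I* = 0.08214 - j0.4132 VA.
Step 7 — Real power: P = Re(S) = 0.08214 W.
Step 8 — Reactive power: Q = Im(S) = -0.4132 VAR.
Step 9 — Apparent power: |S| = 0.4213 VA.
Step 10 — Power factor: PF = P/|S| = 0.195 (leading).

(a) P = 0.08214 W  (b) Q = -0.4132 VAR  (c) S = 0.4213 VA  (d) PF = 0.195 (leading)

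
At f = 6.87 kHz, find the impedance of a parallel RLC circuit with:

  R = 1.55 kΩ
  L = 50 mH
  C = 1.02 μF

Step 1 — Angular frequency: ω = 2π·f = 2π·6870 = 4.317e+04 rad/s.
Step 2 — Component impedances:
  R: Z = R = 1550 Ω
  L: Z = jωL = j·4.317e+04·0.05 = 0 + j2158 Ω
  C: Z = 1/(jωC) = -j/(ω·C) = 0 - j22.71 Ω
Step 3 — Parallel combination: 1/Z_total = 1/R + 1/L + 1/C; Z_total = 0.3399 - j22.95 Ω = 22.95∠-89.2° Ω.

Z = 0.3399 - j22.95 Ω = 22.95∠-89.2° Ω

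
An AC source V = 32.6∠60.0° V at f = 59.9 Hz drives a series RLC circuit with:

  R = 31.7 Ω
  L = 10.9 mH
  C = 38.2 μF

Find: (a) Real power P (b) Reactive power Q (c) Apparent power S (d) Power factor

Step 1 — Angular frequency: ω = 2π·f = 2π·59.9 = 376.4 rad/s.
Step 2 — Component impedances:
  R: Z = R = 31.7 Ω
  L: Z = jωL = j·376.4·0.0109 = 0 + j4.102 Ω
  C: Z = 1/(jωC) = -j/(ω·C) = 0 - j69.56 Ω
Step 3 — Series combination: Z_total = R + L + C = 31.7 - j65.45 Ω = 72.73∠-64.2° Ω.
Step 4 — Source phasor: V = 32.6∠60.0° V = 16.3 + j28.23 V.
Step 5 — Current: I = V / Z = -0.2517 + j0.3709 A = 0.4483∠124.2° A.
Step 6 — Complex power: S = V·I* = 6.37 - j13.15 VA.
Step 7 — Real power: P = Re(S) = 6.37 W.
Step 8 — Reactive power: Q = Im(S) = -13.15 VAR.
Step 9 — Apparent power: |S| = 14.61 VA.
Step 10 — Power factor: PF = P/|S| = 0.4359 (leading).

(a) P = 6.37 W  (b) Q = -13.15 VAR  (c) S = 14.61 VA  (d) PF = 0.4359 (leading)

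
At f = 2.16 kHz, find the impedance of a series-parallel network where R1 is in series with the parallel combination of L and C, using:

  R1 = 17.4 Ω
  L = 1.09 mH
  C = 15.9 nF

Step 1 — Angular frequency: ω = 2π·f = 2π·2160 = 1.357e+04 rad/s.
Step 2 — Component impedances:
  R1: Z = R = 17.4 Ω
  L: Z = jωL = j·1.357e+04·0.00109 = 0 + j14.79 Ω
  C: Z = 1/(jωC) = -j/(ω·C) = 0 - j4634 Ω
Step 3 — Parallel branch: L || C = 1/(1/L + 1/C) = 0 + j14.84 Ω.
Step 4 — Series with R1: Z_total = R1 + (L || C) = 17.4 + j14.84 Ω = 22.87∠40.5° Ω.

Z = 17.4 + j14.84 Ω = 22.87∠40.5° Ω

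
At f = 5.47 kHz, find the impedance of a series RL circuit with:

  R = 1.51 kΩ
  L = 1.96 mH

Step 1 — Angular frequency: ω = 2π·f = 2π·5470 = 3.437e+04 rad/s.
Step 2 — Component impedances:
  R: Z = R = 1510 Ω
  L: Z = jωL = j·3.437e+04·0.00196 = 0 + j67.36 Ω
Step 3 — Series combination: Z_total = R + L = 1510 + j67.36 Ω = 1512∠2.6° Ω.

Z = 1510 + j67.36 Ω = 1512∠2.6° Ω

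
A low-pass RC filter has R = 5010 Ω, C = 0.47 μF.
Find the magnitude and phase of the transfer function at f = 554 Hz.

Step 1 — Angular frequency: ω = 2π·554 = 3481 rad/s.
Step 2 — Transfer function: H(jω) = 1/(1 + jωRC).
Step 3 — Denominator: 1 + jωRC = 1 + j·3481·5010·4.7e-07 = 1 + j8.196.
Step 4 — H = 0.01467 - j0.1202.
Step 5 — Magnitude: |H| = 0.1211 (-18.3 dB); phase: φ = -83.0°.

|H| = 0.1211 (-18.3 dB), φ = -83.0°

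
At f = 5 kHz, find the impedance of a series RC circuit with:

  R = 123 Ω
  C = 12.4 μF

Step 1 — Angular frequency: ω = 2π·f = 2π·5000 = 3.142e+04 rad/s.
Step 2 — Component impedances:
  R: Z = R = 123 Ω
  C: Z = 1/(jωC) = -j/(ω·C) = 0 - j2.567 Ω
Step 3 — Series combination: Z_total = R + C = 123 - j2.567 Ω = 123∠-1.2° Ω.

Z = 123 - j2.567 Ω = 123∠-1.2° Ω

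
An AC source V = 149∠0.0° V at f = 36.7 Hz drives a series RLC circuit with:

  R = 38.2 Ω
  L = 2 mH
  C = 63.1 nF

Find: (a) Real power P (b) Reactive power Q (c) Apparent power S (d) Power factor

Step 1 — Angular frequency: ω = 2π·f = 2π·36.7 = 230.6 rad/s.
Step 2 — Component impedances:
  R: Z = R = 38.2 Ω
  L: Z = jωL = j·230.6·0.002 = 0 + j0.4612 Ω
  C: Z = 1/(jωC) = -j/(ω·C) = 0 - j6.873e+04 Ω
Step 3 — Series combination: Z_total = R + L + C = 38.2 - j6.873e+04 Ω = 6.873e+04∠-90.0° Ω.
Step 4 — Source phasor: V = 149∠0.0° V = 149 V.
Step 5 — Current: I = V / Z = 1.205e-06 + j0.002168 A = 0.002168∠90.0° A.
Step 6 — Complex power: S = V·I* = 0.0001796 - j0.323 VA.
Step 7 — Real power: P = Re(S) = 0.0001796 W.
Step 8 — Reactive power: Q = Im(S) = -0.323 VAR.
Step 9 — Apparent power: |S| = 0.323 VA.
Step 10 — Power factor: PF = P/|S| = 0.0005558 (leading).

(a) P = 0.0001796 W  (b) Q = -0.323 VAR  (c) S = 0.323 VA  (d) PF = 0.0005558 (leading)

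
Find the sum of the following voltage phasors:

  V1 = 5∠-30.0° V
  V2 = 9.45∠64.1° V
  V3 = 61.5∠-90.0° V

Step 1 — Convert each phasor to rectangular form:
  V1 = 5·(cos(-30.0°) + j·sin(-30.0°)) = 4.33 - j2.5 V
  V2 = 9.45·(cos(64.1°) + j·sin(64.1°)) = 4.128 + j8.501 V
  V3 = 61.5·(cos(-90.0°) + j·sin(-90.0°)) = 0 - j61.5 V
Step 2 — Sum components: V_total = 8.458 - j55.5 V.
Step 3 — Convert to polar: |V_total| = 56.14 V, ∠V_total = -81.3°.

V_total = 56.14∠-81.3° V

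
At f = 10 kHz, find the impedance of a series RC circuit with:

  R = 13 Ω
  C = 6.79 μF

Step 1 — Angular frequency: ω = 2π·f = 2π·1e+04 = 6.283e+04 rad/s.
Step 2 — Component impedances:
  R: Z = R = 13 Ω
  C: Z = 1/(jωC) = -j/(ω·C) = 0 - j2.344 Ω
Step 3 — Series combination: Z_total = R + C = 13 - j2.344 Ω = 13.21∠-10.2° Ω.

Z = 13 - j2.344 Ω = 13.21∠-10.2° Ω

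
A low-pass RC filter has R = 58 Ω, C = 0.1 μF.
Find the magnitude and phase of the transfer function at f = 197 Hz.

Step 1 — Angular frequency: ω = 2π·197 = 1238 rad/s.
Step 2 — Transfer function: H(jω) = 1/(1 + jωRC).
Step 3 — Denominator: 1 + jωRC = 1 + j·1238·58·1e-07 = 1 + j0.007179.
Step 4 — H = 0.9999 - j0.007179.
Step 5 — Magnitude: |H| = 1 (-0.0 dB); phase: φ = -0.4°.

|H| = 1 (-0.0 dB), φ = -0.4°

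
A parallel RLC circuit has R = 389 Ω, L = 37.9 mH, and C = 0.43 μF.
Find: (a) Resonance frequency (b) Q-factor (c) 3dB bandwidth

Step 1 — Resonance: ω₀ = 1/√(LC) = 1/√(0.0379·4.3e-07) = 7833 rad/s.
Step 2 — f₀ = ω₀/(2π) = 1247 Hz.
Step 3 — Parallel Q: Q = R/(ω₀L) = 389/(7833·0.0379) = 1.31.
Step 4 — Bandwidth: Δω = ω₀/Q = 5978 rad/s; BW = Δω/(2π) = 951.5 Hz.

(a) f₀ = 1247 Hz  (b) Q = 1.31  (c) BW = 951.5 Hz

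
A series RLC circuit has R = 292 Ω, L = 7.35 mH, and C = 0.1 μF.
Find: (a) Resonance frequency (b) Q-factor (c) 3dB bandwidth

Step 1 — Resonance condition Im(Z)=0 gives ω₀ = 1/√(LC).
Step 2 — ω₀ = 1/√(0.00735·1e-07) = 3.689e+04 rad/s.
Step 3 — f₀ = ω₀/(2π) = 5871 Hz.
Step 4 — Series Q: Q = ω₀L/R = 3.689e+04·0.00735/292 = 0.9285.
Step 5 — 3dB bandwidth: Δω = ω₀/Q = 3.973e+04 rad/s; BW = Δω/(2π) = 6323 Hz.

(a) f₀ = 5871 Hz  (b) Q = 0.9285  (c) BW = 6323 Hz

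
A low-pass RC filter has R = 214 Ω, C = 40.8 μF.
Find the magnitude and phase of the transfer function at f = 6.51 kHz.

Step 1 — Angular frequency: ω = 2π·6510 = 4.09e+04 rad/s.
Step 2 — Transfer function: H(jω) = 1/(1 + jωRC).
Step 3 — Denominator: 1 + jωRC = 1 + j·4.09e+04·214·4.08e-05 = 1 + j357.1.
Step 4 — H = 7.84e-06 - j0.0028.
Step 5 — Magnitude: |H| = 0.0028 (-51.1 dB); phase: φ = -89.8°.

|H| = 0.0028 (-51.1 dB), φ = -89.8°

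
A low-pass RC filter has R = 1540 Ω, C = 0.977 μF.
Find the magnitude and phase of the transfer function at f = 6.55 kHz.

Step 1 — Angular frequency: ω = 2π·6550 = 4.115e+04 rad/s.
Step 2 — Transfer function: H(jω) = 1/(1 + jωRC).
Step 3 — Denominator: 1 + jωRC = 1 + j·4.115e+04·1540·9.77e-07 = 1 + j61.92.
Step 4 — H = 0.0002607 - j0.01615.
Step 5 — Magnitude: |H| = 0.01615 (-35.8 dB); phase: φ = -89.1°.

|H| = 0.01615 (-35.8 dB), φ = -89.1°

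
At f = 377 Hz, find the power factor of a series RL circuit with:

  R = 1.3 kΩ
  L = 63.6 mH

Step 1 — Angular frequency: ω = 2π·f = 2π·377 = 2369 rad/s.
Step 2 — Component impedances:
  R: Z = R = 1300 Ω
  L: Z = jωL = j·2369·0.0636 = 0 + j150.7 Ω
Step 3 — Series combination: Z_total = R + L = 1300 + j150.7 Ω = 1309∠6.6° Ω.
Step 4 — Power factor: PF = cos(φ) = Re(Z)/|Z| = 1300/1308.7 = 0.9934.
Step 5 — Type: Im(Z) = 150.7 ⇒ lagging (phase φ = 6.6°).

PF = 0.9934 (lagging, φ = 6.6°)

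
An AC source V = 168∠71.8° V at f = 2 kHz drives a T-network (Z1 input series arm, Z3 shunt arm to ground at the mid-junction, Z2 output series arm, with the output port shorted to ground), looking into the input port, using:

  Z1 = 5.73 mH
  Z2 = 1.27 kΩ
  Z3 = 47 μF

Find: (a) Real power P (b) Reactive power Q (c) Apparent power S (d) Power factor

Step 1 — Angular frequency: ω = 2π·f = 2π·2000 = 1.257e+04 rad/s.
Step 2 — Component impedances:
  Z1: Z = jωL = j·1.257e+04·0.00573 = 0 + j72.01 Ω
  Z2: Z = R = 1270 Ω
  Z3: Z = 1/(jωC) = -j/(ω·C) = 0 - j1.693 Ω
Step 3 — With the output port shorted to ground, the output series arm Z2 runs from the junction to ground; the shunt arm Z3 also runs from the junction to ground. They appear in parallel: Z3 || Z2 = 0.002257 - j1.693 Ω.
Step 4 — Series with input arm Z1: Z_in = Z1 + (Z3 || Z2) = 0.002257 + j70.31 Ω = 70.31∠90.0° Ω.
Step 5 — Source phasor: V = 168∠71.8° V = 52.47 + j159.6 V.
Step 6 — Current: I = V / Z = 2.27 - j0.7462 A = 2.389∠-18.2° A.
Step 7 — Complex power: S = V·I* = 0.01289 + j401.4 VA.
Step 8 — Real power: P = Re(S) = 0.01289 W.
Step 9 — Reactive power: Q = Im(S) = 401.4 VAR.
Step 10 — Apparent power: |S| = 401.4 VA.
Step 11 — Power factor: PF = P/|S| = 3.21e-05 (lagging).

(a) P = 0.01289 W  (b) Q = 401.4 VAR  (c) S = 401.4 VA  (d) PF = 3.21e-05 (lagging)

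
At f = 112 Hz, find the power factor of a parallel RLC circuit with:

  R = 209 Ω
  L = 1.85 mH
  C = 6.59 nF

Step 1 — Angular frequency: ω = 2π·f = 2π·112 = 703.7 rad/s.
Step 2 — Component impedances:
  R: Z = R = 209 Ω
  L: Z = jωL = j·703.7·0.00185 = 0 + j1.302 Ω
  C: Z = 1/(jωC) = -j/(ω·C) = 0 - j2.156e+05 Ω
Step 3 — Parallel combination: 1/Z_total = 1/R + 1/L + 1/C; Z_total = 0.008109 + j1.302 Ω = 1.302∠89.6° Ω.
Step 4 — Power factor: PF = cos(φ) = Re(Z)/|Z| = 0.0081093/1.3019 = 0.006229.
Step 5 — Type: Im(Z) = 1.302 ⇒ lagging (phase φ = 89.6°).

PF = 0.006229 (lagging, φ = 89.6°)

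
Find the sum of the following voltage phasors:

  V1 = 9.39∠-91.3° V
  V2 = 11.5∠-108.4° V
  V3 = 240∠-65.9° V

Step 1 — Convert each phasor to rectangular form:
  V1 = 9.39·(cos(-91.3°) + j·sin(-91.3°)) = -0.213 - j9.388 V
  V2 = 11.5·(cos(-108.4°) + j·sin(-108.4°)) = -3.63 - j10.91 V
  V3 = 240·(cos(-65.9°) + j·sin(-65.9°)) = 98 - j219.1 V
Step 2 — Sum components: V_total = 94.16 - j239.4 V.
Step 3 — Convert to polar: |V_total| = 257.2 V, ∠V_total = -68.5°.

V_total = 257.2∠-68.5° V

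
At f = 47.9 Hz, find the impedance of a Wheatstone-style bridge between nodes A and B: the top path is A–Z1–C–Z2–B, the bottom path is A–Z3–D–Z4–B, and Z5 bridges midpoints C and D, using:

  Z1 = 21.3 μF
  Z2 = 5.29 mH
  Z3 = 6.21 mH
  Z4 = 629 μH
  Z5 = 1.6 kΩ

Step 1 — Angular frequency: ω = 2π·f = 2π·47.9 = 301 rad/s.
Step 2 — Component impedances:
  Z1: Z = 1/(jωC) = -j/(ω·C) = 0 - j156 Ω
  Z2: Z = jωL = j·301·0.00529 = 0 + j1.592 Ω
  Z3: Z = jωL = j·301·0.00621 = 0 + j1.869 Ω
  Z4: Z = jωL = j·301·0.000629 = 0 + j0.1893 Ω
  Z5: Z = R = 1600 Ω
Step 3 — Bridge requires nodal analysis (the Z5 bridge couples midpoints C and D, so the two paths cannot be reduced to a simple series/parallel combination). Setting node B to ground and injecting 1 A at node A, the 3-node admittance system at A, C, D solves to V_A = Z_AB = 2.846e-05 + j2.086 Ω = 2.086∠90.0° Ω.

Z = 2.846e-05 + j2.086 Ω = 2.086∠90.0° Ω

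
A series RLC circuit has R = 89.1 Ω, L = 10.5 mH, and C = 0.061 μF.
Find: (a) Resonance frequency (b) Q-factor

Step 1 — Resonance condition Im(Z)=0 gives ω₀ = 1/√(LC).
Step 2 — ω₀ = 1/√(0.0105·6.1e-08) = 3.951e+04 rad/s.
Step 3 — f₀ = ω₀/(2π) = 6289 Hz.
Step 4 — Series Q: Q = ω₀L/R = 3.951e+04·0.0105/89.1 = 4.656.

(a) f₀ = 6289 Hz  (b) Q = 4.656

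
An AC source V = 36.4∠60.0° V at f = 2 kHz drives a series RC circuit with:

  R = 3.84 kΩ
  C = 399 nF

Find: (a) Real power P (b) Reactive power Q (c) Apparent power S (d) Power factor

Step 1 — Angular frequency: ω = 2π·f = 2π·2000 = 1.257e+04 rad/s.
Step 2 — Component impedances:
  R: Z = R = 3840 Ω
  C: Z = 1/(jωC) = -j/(ω·C) = 0 - j199.4 Ω
Step 3 — Series combination: Z_total = R + C = 3840 - j199.4 Ω = 3845∠-3.0° Ω.
Step 4 — Source phasor: V = 36.4∠60.0° V = 18.2 + j31.52 V.
Step 5 — Current: I = V / Z = 0.004302 + j0.008433 A = 0.009466∠63.0° A.
Step 6 — Complex power: S = V·I* = 0.3441 - j0.01787 VA.
Step 7 — Real power: P = Re(S) = 0.3441 W.
Step 8 — Reactive power: Q = Im(S) = -0.01787 VAR.
Step 9 — Apparent power: |S| = 0.3446 VA.
Step 10 — Power factor: PF = P/|S| = 0.9987 (leading).

(a) P = 0.3441 W  (b) Q = -0.01787 VAR  (c) S = 0.3446 VA  (d) PF = 0.9987 (leading)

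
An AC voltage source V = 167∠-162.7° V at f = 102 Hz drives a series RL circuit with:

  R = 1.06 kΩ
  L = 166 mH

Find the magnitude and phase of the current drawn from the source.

Step 1 — Angular frequency: ω = 2π·f = 2π·102 = 640.9 rad/s.
Step 2 — Component impedances:
  R: Z = R = 1060 Ω
  L: Z = jωL = j·640.9·0.166 = 0 + j106.4 Ω
Step 3 — Series combination: Z_total = R + L = 1060 + j106.4 Ω = 1065∠5.7° Ω.
Step 4 — Source phasor: V = 167∠-162.7° V = -159.4 - j49.66 V.
Step 5 — Ohm's law: I = V / Z_total = (-159.4 - j49.66) / (1060 + j106.4) = -0.1536 - j0.03144 A.
Step 6 — Convert to polar: |I| = 0.1568 A, ∠I = -168.4°.

I = 0.1568∠-168.4° A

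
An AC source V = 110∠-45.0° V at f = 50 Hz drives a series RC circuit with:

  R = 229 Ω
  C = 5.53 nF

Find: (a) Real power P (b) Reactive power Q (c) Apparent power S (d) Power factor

Step 1 — Angular frequency: ω = 2π·f = 2π·50 = 314.2 rad/s.
Step 2 — Component impedances:
  R: Z = R = 229 Ω
  C: Z = 1/(jωC) = -j/(ω·C) = 0 - j5.756e+05 Ω
Step 3 — Series combination: Z_total = R + C = 229 - j5.756e+05 Ω = 5.756e+05∠-90.0° Ω.
Step 4 — Source phasor: V = 110∠-45.0° V = 77.78 - j77.78 V.
Step 5 — Current: I = V / Z = 0.0001352 + j0.0001351 A = 0.0001911∠45.0° A.
Step 6 — Complex power: S = V·I* = 8.363e-06 - j0.02102 VA.
Step 7 — Real power: P = Re(S) = 8.363e-06 W.
Step 8 — Reactive power: Q = Im(S) = -0.02102 VAR.
Step 9 — Apparent power: |S| = 0.02102 VA.
Step 10 — Power factor: PF = P/|S| = 0.0003978 (leading).

(a) P = 8.363e-06 W  (b) Q = -0.02102 VAR  (c) S = 0.02102 VA  (d) PF = 0.0003978 (leading)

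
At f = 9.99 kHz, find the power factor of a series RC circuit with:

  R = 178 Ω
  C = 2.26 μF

Step 1 — Angular frequency: ω = 2π·f = 2π·9990 = 6.277e+04 rad/s.
Step 2 — Component impedances:
  R: Z = R = 178 Ω
  C: Z = 1/(jωC) = -j/(ω·C) = 0 - j7.049 Ω
Step 3 — Series combination: Z_total = R + C = 178 - j7.049 Ω = 178.1∠-2.3° Ω.
Step 4 — Power factor: PF = cos(φ) = Re(Z)/|Z| = 178/178.14 = 0.9992.
Step 5 — Type: Im(Z) = -7.049 ⇒ leading (phase φ = -2.3°).

PF = 0.9992 (leading, φ = -2.3°)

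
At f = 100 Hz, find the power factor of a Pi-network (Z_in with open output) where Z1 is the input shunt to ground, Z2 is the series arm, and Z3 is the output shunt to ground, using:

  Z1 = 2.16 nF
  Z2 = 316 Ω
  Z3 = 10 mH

Step 1 — Angular frequency: ω = 2π·f = 2π·100 = 628.3 rad/s.
Step 2 — Component impedances:
  Z1: Z = 1/(jωC) = -j/(ω·C) = 0 - j7.368e+05 Ω
  Z2: Z = R = 316 Ω
  Z3: Z = jωL = j·628.3·0.01 = 0 + j6.283 Ω
Step 3 — With open output, the series arm Z2 and the output shunt Z3 appear in series to ground: Z2 + Z3 = 316 + j6.283 Ω.
Step 4 — Parallel with input shunt Z1: Z_in = Z1 || (Z2 + Z3) = 316 + j6.148 Ω = 316.1∠1.1° Ω.
Step 5 — Power factor: PF = cos(φ) = Re(Z)/|Z| = 316.01/316.07 = 0.9998.
Step 6 — Type: Im(Z) = 6.148 ⇒ lagging (phase φ = 1.1°).

PF = 0.9998 (lagging, φ = 1.1°)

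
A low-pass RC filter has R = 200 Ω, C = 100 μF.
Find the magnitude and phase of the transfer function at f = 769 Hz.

Step 1 — Angular frequency: ω = 2π·769 = 4832 rad/s.
Step 2 — Transfer function: H(jω) = 1/(1 + jωRC).
Step 3 — Denominator: 1 + jωRC = 1 + j·4832·200·0.0001 = 1 + j96.64.
Step 4 — H = 0.0001071 - j0.01035.
Step 5 — Magnitude: |H| = 0.01035 (-39.7 dB); phase: φ = -89.4°.

|H| = 0.01035 (-39.7 dB), φ = -89.4°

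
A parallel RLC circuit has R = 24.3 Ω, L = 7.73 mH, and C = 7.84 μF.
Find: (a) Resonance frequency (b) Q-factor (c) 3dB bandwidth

Step 1 — Resonance: ω₀ = 1/√(LC) = 1/√(0.00773·7.84e-06) = 4062 rad/s.
Step 2 — f₀ = ω₀/(2π) = 646.5 Hz.
Step 3 — Parallel Q: Q = R/(ω₀L) = 24.3/(4062·0.00773) = 0.7739.
Step 4 — Bandwidth: Δω = ω₀/Q = 5249 rad/s; BW = Δω/(2π) = 835.4 Hz.

(a) f₀ = 646.5 Hz  (b) Q = 0.7739  (c) BW = 835.4 Hz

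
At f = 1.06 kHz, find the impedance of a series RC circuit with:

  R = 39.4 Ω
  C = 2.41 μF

Step 1 — Angular frequency: ω = 2π·f = 2π·1060 = 6660 rad/s.
Step 2 — Component impedances:
  R: Z = R = 39.4 Ω
  C: Z = 1/(jωC) = -j/(ω·C) = 0 - j62.3 Ω
Step 3 — Series combination: Z_total = R + C = 39.4 - j62.3 Ω = 73.71∠-57.7° Ω.

Z = 39.4 - j62.3 Ω = 73.71∠-57.7° Ω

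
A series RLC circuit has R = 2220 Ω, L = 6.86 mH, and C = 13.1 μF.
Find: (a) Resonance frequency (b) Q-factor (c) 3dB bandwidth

Step 1 — Resonance: ω₀ = 1/√(LC) = 1/√(0.00686·1.31e-05) = 3336 rad/s.
Step 2 — f₀ = ω₀/(2π) = 530.9 Hz.
Step 3 — Series Q: Q = ω₀L/R = 3336·0.00686/2220 = 0.01031.
Step 4 — Bandwidth: Δω = ω₀/Q = 3.236e+05 rad/s; BW = Δω/(2π) = 5.15e+04 Hz.

(a) f₀ = 530.9 Hz  (b) Q = 0.01031  (c) BW = 5.15e+04 Hz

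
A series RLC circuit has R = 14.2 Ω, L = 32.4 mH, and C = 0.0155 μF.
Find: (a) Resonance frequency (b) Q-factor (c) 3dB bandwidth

Step 1 — Resonance: ω₀ = 1/√(LC) = 1/√(0.0324·1.55e-08) = 4.462e+04 rad/s.
Step 2 — f₀ = ω₀/(2π) = 7102 Hz.
Step 3 — Series Q: Q = ω₀L/R = 4.462e+04·0.0324/14.2 = 101.8.
Step 4 — Bandwidth: Δω = ω₀/Q = 438.3 rad/s; BW = Δω/(2π) = 69.75 Hz.

(a) f₀ = 7102 Hz  (b) Q = 101.8  (c) BW = 69.75 Hz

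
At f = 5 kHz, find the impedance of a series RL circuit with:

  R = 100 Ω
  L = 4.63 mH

Step 1 — Angular frequency: ω = 2π·f = 2π·5000 = 3.142e+04 rad/s.
Step 2 — Component impedances:
  R: Z = R = 100 Ω
  L: Z = jωL = j·3.142e+04·0.00463 = 0 + j145.5 Ω
Step 3 — Series combination: Z_total = R + L = 100 + j145.5 Ω = 176.5∠55.5° Ω.

Z = 100 + j145.5 Ω = 176.5∠55.5° Ω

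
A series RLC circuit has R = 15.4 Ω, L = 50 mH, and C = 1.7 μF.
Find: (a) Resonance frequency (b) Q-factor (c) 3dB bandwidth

Step 1 — Resonance: ω₀ = 1/√(LC) = 1/√(0.05·1.7e-06) = 3430 rad/s.
Step 2 — f₀ = ω₀/(2π) = 545.9 Hz.
Step 3 — Series Q: Q = ω₀L/R = 3430·0.05/15.4 = 11.14.
Step 4 — Bandwidth: Δω = ω₀/Q = 308 rad/s; BW = Δω/(2π) = 49.02 Hz.

(a) f₀ = 545.9 Hz  (b) Q = 11.14  (c) BW = 49.02 Hz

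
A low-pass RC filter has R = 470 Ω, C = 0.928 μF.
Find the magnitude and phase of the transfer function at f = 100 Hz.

Step 1 — Angular frequency: ω = 2π·100 = 628.3 rad/s.
Step 2 — Transfer function: H(jω) = 1/(1 + jωRC).
Step 3 — Denominator: 1 + jωRC = 1 + j·628.3·470·9.28e-07 = 1 + j0.274.
Step 4 — H = 0.9301 - j0.2549.
Step 5 — Magnitude: |H| = 0.9644 (-0.3 dB); phase: φ = -15.3°.

|H| = 0.9644 (-0.3 dB), φ = -15.3°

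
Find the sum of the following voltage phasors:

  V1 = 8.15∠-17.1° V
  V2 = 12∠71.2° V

Step 1 — Convert each phasor to rectangular form:
  V1 = 8.15·(cos(-17.1°) + j·sin(-17.1°)) = 7.79 - j2.396 V
  V2 = 12·(cos(71.2°) + j·sin(71.2°)) = 3.867 + j11.36 V
Step 2 — Sum components: V_total = 11.66 + j8.963 V.
Step 3 — Convert to polar: |V_total| = 14.7 V, ∠V_total = 37.6°.

V_total = 14.7∠37.6° V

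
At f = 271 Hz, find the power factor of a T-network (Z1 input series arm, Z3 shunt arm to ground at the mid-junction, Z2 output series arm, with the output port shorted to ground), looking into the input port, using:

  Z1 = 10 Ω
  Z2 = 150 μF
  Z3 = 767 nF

Step 1 — Angular frequency: ω = 2π·f = 2π·271 = 1703 rad/s.
Step 2 — Component impedances:
  Z1: Z = R = 10 Ω
  Z2: Z = 1/(jωC) = -j/(ω·C) = 0 - j3.915 Ω
  Z3: Z = 1/(jωC) = -j/(ω·C) = 0 - j765.7 Ω
Step 3 — With the output port shorted to ground, the output series arm Z2 runs from the junction to ground; the shunt arm Z3 also runs from the junction to ground. They appear in parallel: Z3 || Z2 = 0 - j3.895 Ω.
Step 4 — Series with input arm Z1: Z_in = Z1 + (Z3 || Z2) = 10 - j3.895 Ω = 10.73∠-21.3° Ω.
Step 5 — Power factor: PF = cos(φ) = Re(Z)/|Z| = 10/10.732 = 0.9318.
Step 6 — Type: Im(Z) = -3.895 ⇒ leading (phase φ = -21.3°).

PF = 0.9318 (leading, φ = -21.3°)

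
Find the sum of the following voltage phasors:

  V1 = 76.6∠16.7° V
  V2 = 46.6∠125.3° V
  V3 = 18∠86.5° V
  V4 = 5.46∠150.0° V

Step 1 — Convert each phasor to rectangular form:
  V1 = 76.6·(cos(16.7°) + j·sin(16.7°)) = 73.37 + j22.01 V
  V2 = 46.6·(cos(125.3°) + j·sin(125.3°)) = -26.93 + j38.03 V
  V3 = 18·(cos(86.5°) + j·sin(86.5°)) = 1.099 + j17.97 V
  V4 = 5.46·(cos(150.0°) + j·sin(150.0°)) = -4.728 + j2.73 V
Step 2 — Sum components: V_total = 42.81 + j80.74 V.
Step 3 — Convert to polar: |V_total| = 91.39 V, ∠V_total = 62.1°.

V_total = 91.39∠62.1° V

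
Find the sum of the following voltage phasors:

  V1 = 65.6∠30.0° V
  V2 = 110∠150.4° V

Step 1 — Convert each phasor to rectangular form:
  V1 = 65.6·(cos(30.0°) + j·sin(30.0°)) = 56.81 + j32.8 V
  V2 = 110·(cos(150.4°) + j·sin(150.4°)) = -95.64 + j54.33 V
Step 2 — Sum components: V_total = -38.83 + j87.13 V.
Step 3 — Convert to polar: |V_total| = 95.4 V, ∠V_total = 114.0°.

V_total = 95.4∠114.0° V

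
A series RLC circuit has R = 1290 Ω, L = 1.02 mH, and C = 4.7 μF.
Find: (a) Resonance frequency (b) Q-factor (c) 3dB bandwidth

Step 1 — Resonance: ω₀ = 1/√(LC) = 1/√(0.00102·4.7e-06) = 1.444e+04 rad/s.
Step 2 — f₀ = ω₀/(2π) = 2299 Hz.
Step 3 — Series Q: Q = ω₀L/R = 1.444e+04·0.00102/1290 = 0.01142.
Step 4 — Bandwidth: Δω = ω₀/Q = 1.265e+06 rad/s; BW = Δω/(2π) = 2.013e+05 Hz.

(a) f₀ = 2299 Hz  (b) Q = 0.01142  (c) BW = 2.013e+05 Hz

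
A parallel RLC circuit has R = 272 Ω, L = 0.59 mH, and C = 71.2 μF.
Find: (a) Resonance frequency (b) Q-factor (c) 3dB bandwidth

Step 1 — Resonance: ω₀ = 1/√(LC) = 1/√(0.00059·7.12e-05) = 4879 rad/s.
Step 2 — f₀ = ω₀/(2π) = 776.5 Hz.
Step 3 — Parallel Q: Q = R/(ω₀L) = 272/(4879·0.00059) = 94.49.
Step 4 — Bandwidth: Δω = ω₀/Q = 51.64 rad/s; BW = Δω/(2π) = 8.218 Hz.

(a) f₀ = 776.5 Hz  (b) Q = 94.49  (c) BW = 8.218 Hz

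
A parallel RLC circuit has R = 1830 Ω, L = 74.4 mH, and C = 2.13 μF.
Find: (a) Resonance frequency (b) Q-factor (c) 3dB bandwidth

Step 1 — Resonance: ω₀ = 1/√(LC) = 1/√(0.0744·2.13e-06) = 2512 rad/s.
Step 2 — f₀ = ω₀/(2π) = 399.8 Hz.
Step 3 — Parallel Q: Q = R/(ω₀L) = 1830/(2512·0.0744) = 9.792.
Step 4 — Bandwidth: Δω = ω₀/Q = 256.5 rad/s; BW = Δω/(2π) = 40.83 Hz.

(a) f₀ = 399.8 Hz  (b) Q = 9.792  (c) BW = 40.83 Hz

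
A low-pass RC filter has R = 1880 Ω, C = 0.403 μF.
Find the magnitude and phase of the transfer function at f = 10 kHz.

Step 1 — Angular frequency: ω = 2π·1e+04 = 6.283e+04 rad/s.
Step 2 — Transfer function: H(jω) = 1/(1 + jωRC).
Step 3 — Denominator: 1 + jωRC = 1 + j·6.283e+04·1880·4.03e-07 = 1 + j47.6.
Step 4 — H = 0.0004411 - j0.021.
Step 5 — Magnitude: |H| = 0.021 (-33.6 dB); phase: φ = -88.8°.

|H| = 0.021 (-33.6 dB), φ = -88.8°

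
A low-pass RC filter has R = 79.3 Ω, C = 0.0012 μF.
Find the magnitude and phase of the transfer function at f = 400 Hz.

Step 1 — Angular frequency: ω = 2π·400 = 2513 rad/s.
Step 2 — Transfer function: H(jω) = 1/(1 + jωRC).
Step 3 — Denominator: 1 + jωRC = 1 + j·2513·79.3·1.2e-09 = 1 + j0.0002392.
Step 4 — H = 1 - j0.0002392.
Step 5 — Magnitude: |H| = 1 (-0.0 dB); phase: φ = -0.0°.

|H| = 1 (-0.0 dB), φ = -0.0°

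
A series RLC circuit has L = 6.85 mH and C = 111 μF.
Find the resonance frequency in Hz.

Step 1 — Resonance condition Im(Z)=0 gives ω₀ = 1/√(LC).
Step 2 — ω₀ = 1/√(0.00685·0.000111) = 1147 rad/s.
Step 3 — f₀ = ω₀/(2π) = 182.5 Hz.

f₀ = 182.5 Hz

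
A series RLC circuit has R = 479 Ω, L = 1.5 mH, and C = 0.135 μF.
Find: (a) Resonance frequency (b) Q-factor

Step 1 — Resonance condition Im(Z)=0 gives ω₀ = 1/√(LC).
Step 2 — ω₀ = 1/√(0.0015·1.35e-07) = 7.027e+04 rad/s.
Step 3 — f₀ = ω₀/(2π) = 1.118e+04 Hz.
Step 4 — Series Q: Q = ω₀L/R = 7.027e+04·0.0015/479 = 0.2201.

(a) f₀ = 1.118e+04 Hz  (b) Q = 0.2201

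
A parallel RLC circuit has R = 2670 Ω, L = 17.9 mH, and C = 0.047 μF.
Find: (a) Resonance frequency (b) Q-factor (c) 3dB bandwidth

Step 1 — Resonance: ω₀ = 1/√(LC) = 1/√(0.0179·4.7e-08) = 3.448e+04 rad/s.
Step 2 — f₀ = ω₀/(2π) = 5487 Hz.
Step 3 — Parallel Q: Q = R/(ω₀L) = 2670/(3.448e+04·0.0179) = 4.326.
Step 4 — Bandwidth: Δω = ω₀/Q = 7969 rad/s; BW = Δω/(2π) = 1268 Hz.

(a) f₀ = 5487 Hz  (b) Q = 4.326  (c) BW = 1268 Hz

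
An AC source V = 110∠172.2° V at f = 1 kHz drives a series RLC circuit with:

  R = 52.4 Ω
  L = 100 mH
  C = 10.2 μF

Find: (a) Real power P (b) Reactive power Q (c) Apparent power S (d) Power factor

Step 1 — Angular frequency: ω = 2π·f = 2π·1000 = 6283 rad/s.
Step 2 — Component impedances:
  R: Z = R = 52.4 Ω
  L: Z = jωL = j·6283·0.1 = 0 + j628.3 Ω
  C: Z = 1/(jωC) = -j/(ω·C) = 0 - j15.6 Ω
Step 3 — Series combination: Z_total = R + L + C = 52.4 + j612.7 Ω = 615∠85.1° Ω.
Step 4 — Source phasor: V = 110∠172.2° V = -109 + j14.93 V.
Step 5 — Current: I = V / Z = 0.009087 + j0.1786 A = 0.1789∠87.1° A.
Step 6 — Complex power: S = V·I* = 1.677 + j19.6 VA.
Step 7 — Real power: P = Re(S) = 1.677 W.
Step 8 — Reactive power: Q = Im(S) = 19.6 VAR.
Step 9 — Apparent power: |S| = 19.68 VA.
Step 10 — Power factor: PF = P/|S| = 0.08521 (lagging).

(a) P = 1.677 W  (b) Q = 19.6 VAR  (c) S = 19.68 VA  (d) PF = 0.08521 (lagging)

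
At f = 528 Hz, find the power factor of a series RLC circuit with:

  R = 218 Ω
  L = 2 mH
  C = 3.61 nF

Step 1 — Angular frequency: ω = 2π·f = 2π·528 = 3318 rad/s.
Step 2 — Component impedances:
  R: Z = R = 218 Ω
  L: Z = jωL = j·3318·0.002 = 0 + j6.635 Ω
  C: Z = 1/(jωC) = -j/(ω·C) = 0 - j8.35e+04 Ω
Step 3 — Series combination: Z_total = R + L + C = 218 - j8.349e+04 Ω = 8.349e+04∠-89.9° Ω.
Step 4 — Power factor: PF = cos(φ) = Re(Z)/|Z| = 218/8.349e+04 = 0.002611.
Step 5 — Type: Im(Z) = -8.349e+04 ⇒ leading (phase φ = -89.9°).

PF = 0.002611 (leading, φ = -89.9°)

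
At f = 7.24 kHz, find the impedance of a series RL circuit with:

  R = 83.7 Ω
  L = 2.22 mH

Step 1 — Angular frequency: ω = 2π·f = 2π·7240 = 4.549e+04 rad/s.
Step 2 — Component impedances:
  R: Z = R = 83.7 Ω
  L: Z = jωL = j·4.549e+04·0.00222 = 0 + j101 Ω
Step 3 — Series combination: Z_total = R + L = 83.7 + j101 Ω = 131.2∠50.3° Ω.

Z = 83.7 + j101 Ω = 131.2∠50.3° Ω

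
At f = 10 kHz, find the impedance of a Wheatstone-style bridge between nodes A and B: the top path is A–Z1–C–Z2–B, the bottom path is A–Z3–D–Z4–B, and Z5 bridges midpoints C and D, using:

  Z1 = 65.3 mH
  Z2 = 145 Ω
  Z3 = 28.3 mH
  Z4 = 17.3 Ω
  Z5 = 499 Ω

Step 1 — Angular frequency: ω = 2π·f = 2π·1e+04 = 6.283e+04 rad/s.
Step 2 — Component impedances:
  Z1: Z = jωL = j·6.283e+04·0.0653 = 0 + j4103 Ω
  Z2: Z = R = 145 Ω
  Z3: Z = jωL = j·6.283e+04·0.0283 = 0 + j1778 Ω
  Z4: Z = R = 17.3 Ω
  Z5: Z = R = 499 Ω
Step 3 — Bridge requires nodal analysis (the Z5 bridge couples midpoints C and D, so the two paths cannot be reduced to a simple series/parallel combination). Setting node B to ground and injecting 1 A at node A, the 3-node admittance system at A, C, D solves to V_A = Z_AB = 20.15 + j1241 Ω = 1241∠89.1° Ω.

Z = 20.15 + j1241 Ω = 1241∠89.1° Ω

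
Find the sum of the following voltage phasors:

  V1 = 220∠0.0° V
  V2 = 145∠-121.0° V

Step 1 — Convert each phasor to rectangular form:
  V1 = 220·(cos(0.0°) + j·sin(0.0°)) = 220 V
  V2 = 145·(cos(-121.0°) + j·sin(-121.0°)) = -74.68 - j124.3 V
Step 2 — Sum components: V_total = 145.3 - j124.3 V.
Step 3 — Convert to polar: |V_total| = 191.2 V, ∠V_total = -40.5°.

V_total = 191.2∠-40.5° V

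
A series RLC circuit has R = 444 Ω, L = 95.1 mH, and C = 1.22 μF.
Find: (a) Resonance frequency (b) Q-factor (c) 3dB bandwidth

Step 1 — Resonance condition Im(Z)=0 gives ω₀ = 1/√(LC).
Step 2 — ω₀ = 1/√(0.0951·1.22e-06) = 2936 rad/s.
Step 3 — f₀ = ω₀/(2π) = 467.3 Hz.
Step 4 — Series Q: Q = ω₀L/R = 2936·0.0951/444 = 0.6288.
Step 5 — 3dB bandwidth: Δω = ω₀/Q = 4669 rad/s; BW = Δω/(2π) = 743.1 Hz.

(a) f₀ = 467.3 Hz  (b) Q = 0.6288  (c) BW = 743.1 Hz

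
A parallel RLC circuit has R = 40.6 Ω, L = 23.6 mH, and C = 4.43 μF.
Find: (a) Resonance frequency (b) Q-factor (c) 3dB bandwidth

Step 1 — Resonance: ω₀ = 1/√(LC) = 1/√(0.0236·4.43e-06) = 3093 rad/s.
Step 2 — f₀ = ω₀/(2π) = 492.2 Hz.
Step 3 — Parallel Q: Q = R/(ω₀L) = 40.6/(3093·0.0236) = 0.5563.
Step 4 — Bandwidth: Δω = ω₀/Q = 5560 rad/s; BW = Δω/(2π) = 884.9 Hz.

(a) f₀ = 492.2 Hz  (b) Q = 0.5563  (c) BW = 884.9 Hz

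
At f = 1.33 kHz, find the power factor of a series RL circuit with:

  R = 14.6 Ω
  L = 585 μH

Step 1 — Angular frequency: ω = 2π·f = 2π·1330 = 8357 rad/s.
Step 2 — Component impedances:
  R: Z = R = 14.6 Ω
  L: Z = jωL = j·8357·0.000585 = 0 + j4.889 Ω
Step 3 — Series combination: Z_total = R + L = 14.6 + j4.889 Ω = 15.4∠18.5° Ω.
Step 4 — Power factor: PF = cos(φ) = Re(Z)/|Z| = 14.6/15.3967 = 0.9483.
Step 5 — Type: Im(Z) = 4.889 ⇒ lagging (phase φ = 18.5°).

PF = 0.9483 (lagging, φ = 18.5°)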